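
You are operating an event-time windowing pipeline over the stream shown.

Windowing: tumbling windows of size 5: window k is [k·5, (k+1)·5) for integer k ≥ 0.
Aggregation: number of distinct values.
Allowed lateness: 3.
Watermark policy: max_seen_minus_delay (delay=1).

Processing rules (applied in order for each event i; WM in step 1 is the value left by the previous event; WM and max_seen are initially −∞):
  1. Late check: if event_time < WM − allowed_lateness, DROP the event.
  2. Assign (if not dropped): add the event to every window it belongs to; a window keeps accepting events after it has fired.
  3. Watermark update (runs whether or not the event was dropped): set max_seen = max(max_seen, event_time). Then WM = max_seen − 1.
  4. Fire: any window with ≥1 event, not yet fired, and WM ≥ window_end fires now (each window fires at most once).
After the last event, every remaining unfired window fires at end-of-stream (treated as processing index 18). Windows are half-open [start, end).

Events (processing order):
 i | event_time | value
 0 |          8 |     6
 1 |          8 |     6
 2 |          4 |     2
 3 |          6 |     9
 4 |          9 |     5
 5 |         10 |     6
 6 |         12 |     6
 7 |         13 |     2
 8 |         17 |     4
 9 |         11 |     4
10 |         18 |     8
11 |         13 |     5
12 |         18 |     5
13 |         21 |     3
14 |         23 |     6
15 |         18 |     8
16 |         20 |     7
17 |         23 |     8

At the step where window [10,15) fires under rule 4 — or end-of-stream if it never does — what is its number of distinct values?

i=0 t=8 v=6: → [5,10); WM=7
i=1 t=8 v=6: → [5,10); WM=7
i=2 t=4 v=2: → [0,5); WM=7; [0,5) fires=1
i=3 t=6 v=9: → [5,10); WM=7
i=4 t=9 v=5: → [5,10); WM=8
i=5 t=10 v=6: → [10,15); WM=9
i=6 t=12 v=6: → [10,15); WM=11; [5,10) fires=3
i=7 t=13 v=2: → [10,15); WM=12
i=8 t=17 v=4: → [15,20); WM=16; [10,15) fires=2
i=9 t=11 v=4: DROP (t<16-3); WM=16
i=10 t=18 v=8: → [15,20); WM=17
i=11 t=13 v=5: DROP (t<17-3); WM=17
i=12 t=18 v=5: → [15,20); WM=17
i=13 t=21 v=3: → [20,25); WM=20; [15,20) fires=3
i=14 t=23 v=6: → [20,25); WM=22
i=15 t=18 v=8: DROP (t<22-3); WM=22
i=16 t=20 v=7: → [20,25); WM=22
i=17 t=23 v=8: → [20,25); WM=22

2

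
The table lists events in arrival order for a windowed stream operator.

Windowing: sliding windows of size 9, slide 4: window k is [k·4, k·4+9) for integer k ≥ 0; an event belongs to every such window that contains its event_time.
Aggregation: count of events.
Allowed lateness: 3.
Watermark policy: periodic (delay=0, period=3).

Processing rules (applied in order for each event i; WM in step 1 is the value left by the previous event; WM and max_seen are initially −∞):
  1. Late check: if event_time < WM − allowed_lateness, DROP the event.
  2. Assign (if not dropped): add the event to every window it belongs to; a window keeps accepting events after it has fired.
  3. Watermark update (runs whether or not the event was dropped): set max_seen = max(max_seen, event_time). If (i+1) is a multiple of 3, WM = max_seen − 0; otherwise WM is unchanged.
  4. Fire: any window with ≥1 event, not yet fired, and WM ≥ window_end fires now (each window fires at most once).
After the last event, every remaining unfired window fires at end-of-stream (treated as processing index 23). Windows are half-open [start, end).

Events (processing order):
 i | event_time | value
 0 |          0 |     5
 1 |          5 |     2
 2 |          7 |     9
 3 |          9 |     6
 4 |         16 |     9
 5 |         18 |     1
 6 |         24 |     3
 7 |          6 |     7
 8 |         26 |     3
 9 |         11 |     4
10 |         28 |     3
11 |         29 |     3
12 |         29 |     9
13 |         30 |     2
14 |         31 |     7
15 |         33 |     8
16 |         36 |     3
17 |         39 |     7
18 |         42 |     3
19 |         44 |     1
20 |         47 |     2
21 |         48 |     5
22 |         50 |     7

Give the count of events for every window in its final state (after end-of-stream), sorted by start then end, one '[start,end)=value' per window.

i=0 t=0 v=5: → [0,9); WM=−∞
i=1 t=5 v=2: → [4,13),[0,9); WM=−∞
i=2 t=7 v=9: → [4,13),[0,9); WM=7
i=3 t=9 v=6: → [8,17),[4,13); WM=7
i=4 t=16 v=9: → [16,25),[12,21),[8,17); WM=7
i=5 t=18 v=1: → [16,25),[12,21); WM=18; [0,9) fires=3 [4,13) fires=3 [8,17) fires=2
i=6 t=24 v=3: → [24,33),[20,29),[16,25); WM=18
i=7 t=6 v=7: DROP (t<18-3); WM=18
i=8 t=26 v=3: → [24,33),[20,29); WM=26; [12,21) fires=2 [16,25) fires=3
i=9 t=11 v=4: DROP (t<26-3); WM=26
i=10 t=28 v=3: → [28,37),[24,33),[20,29); WM=26
i=11 t=29 v=3: → [28,37),[24,33); WM=29; [20,29) fires=3
i=12 t=29 v=9: → [28,37),[24,33); WM=29
i=13 t=30 v=2: → [28,37),[24,33); WM=29
i=14 t=31 v=7: → [28,37),[24,33); WM=31
i=15 t=33 v=8: → [32,41),[28,37); WM=31
i=16 t=36 v=3: → [36,45),[32,41),[28,37); WM=31
i=17 t=39 v=7: → [36,45),[32,41); WM=39; [24,33) fires=7 [28,37) fires=7
i=18 t=42 v=3: → [40,49),[36,45); WM=39
i=19 t=44 v=1: → [44,53),[40,49),[36,45); WM=39
i=20 t=47 v=2: → [44,53),[40,49); WM=47; [32,41) fires=3 [36,45) fires=4
i=21 t=48 v=5: → [48,57),[44,53),[40,49); WM=47
i=22 t=50 v=7: → [48,57),[44,53); WM=47

[0,9)=3 [4,13)=3 [8,17)=2 [12,21)=2 [16,25)=3 [20,29)=3 [24,33)=7 [28,37)=7 [32,41)=3 [36,45)=4 [40,49)=4 [44,53)=4 [48,57)=2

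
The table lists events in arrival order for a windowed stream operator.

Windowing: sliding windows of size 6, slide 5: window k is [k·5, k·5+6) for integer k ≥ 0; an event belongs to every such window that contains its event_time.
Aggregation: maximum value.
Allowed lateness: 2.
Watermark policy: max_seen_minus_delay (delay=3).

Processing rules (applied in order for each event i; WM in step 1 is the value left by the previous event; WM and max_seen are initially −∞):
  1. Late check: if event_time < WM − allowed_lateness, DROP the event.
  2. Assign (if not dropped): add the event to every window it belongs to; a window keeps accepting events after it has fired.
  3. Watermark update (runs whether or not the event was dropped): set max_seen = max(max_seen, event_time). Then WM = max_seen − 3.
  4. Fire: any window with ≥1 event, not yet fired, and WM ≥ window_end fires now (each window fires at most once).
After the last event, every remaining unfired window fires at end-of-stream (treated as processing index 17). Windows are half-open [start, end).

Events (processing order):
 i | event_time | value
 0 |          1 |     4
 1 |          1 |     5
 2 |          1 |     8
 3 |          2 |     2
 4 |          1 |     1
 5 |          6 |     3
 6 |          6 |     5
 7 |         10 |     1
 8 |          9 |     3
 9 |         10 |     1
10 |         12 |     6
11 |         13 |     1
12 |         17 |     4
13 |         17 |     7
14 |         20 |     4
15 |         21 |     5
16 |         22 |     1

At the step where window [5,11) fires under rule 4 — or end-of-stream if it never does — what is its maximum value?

5

i=0 t=1 v=4: → [0,6); WM=-2
i=1 t=1 v=5: → [0,6); WM=-2
i=2 t=1 v=8: → [0,6); WM=-2
i=3 t=2 v=2: → [0,6); WM=-1
i=4 t=1 v=1: → [0,6); WM=-1
i=5 t=6 v=3: → [5,11); WM=3
i=6 t=6 v=5: → [5,11); WM=3
i=7 t=10 v=1: → [10,16),[5,11); WM=7; [0,6) fires=8
i=8 t=9 v=3: → [5,11); WM=7
i=9 t=10 v=1: → [10,16),[5,11); WM=7
i=10 t=12 v=6: → [10,16); WM=9
i=11 t=13 v=1: → [10,16); WM=10
i=12 t=17 v=4: → [15,21); WM=14; [5,11) fires=5
i=13 t=17 v=7: → [15,21); WM=14
i=14 t=20 v=4: → [20,26),[15,21); WM=17; [10,16) fires=6
i=15 t=21 v=5: → [20,26); WM=18
i=16 t=22 v=1: → [20,26); WM=19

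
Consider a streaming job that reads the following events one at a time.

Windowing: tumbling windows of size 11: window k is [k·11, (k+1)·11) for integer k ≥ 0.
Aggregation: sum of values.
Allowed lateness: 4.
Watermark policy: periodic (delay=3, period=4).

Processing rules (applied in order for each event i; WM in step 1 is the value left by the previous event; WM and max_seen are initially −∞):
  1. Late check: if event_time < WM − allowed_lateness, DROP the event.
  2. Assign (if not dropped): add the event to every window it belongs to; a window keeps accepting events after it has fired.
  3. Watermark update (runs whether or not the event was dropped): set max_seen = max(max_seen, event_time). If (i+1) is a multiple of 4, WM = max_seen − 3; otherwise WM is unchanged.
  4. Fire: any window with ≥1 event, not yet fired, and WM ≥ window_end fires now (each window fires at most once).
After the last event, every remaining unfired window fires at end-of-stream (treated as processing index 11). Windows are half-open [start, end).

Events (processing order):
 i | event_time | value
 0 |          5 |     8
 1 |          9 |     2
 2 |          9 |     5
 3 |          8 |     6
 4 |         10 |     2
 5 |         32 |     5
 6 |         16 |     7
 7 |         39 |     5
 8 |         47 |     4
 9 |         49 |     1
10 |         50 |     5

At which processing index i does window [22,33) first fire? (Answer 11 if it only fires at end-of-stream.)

i=0 t=5 v=8: → [0,11); WM=−∞
i=1 t=9 v=2: → [0,11); WM=−∞
i=2 t=9 v=5: → [0,11); WM=−∞
i=3 t=8 v=6: → [0,11); WM=6
i=4 t=10 v=2: → [0,11); WM=6
i=5 t=32 v=5: → [22,33); WM=6
i=6 t=16 v=7: → [11,22); WM=6
i=7 t=39 v=5: → [33,44); WM=36; [0,11) fires=23 [11,22) fires=7 [22,33) fires=5
i=8 t=47 v=4: → [44,55); WM=36
i=9 t=49 v=1: → [44,55); WM=36
i=10 t=50 v=5: → [44,55); WM=36

7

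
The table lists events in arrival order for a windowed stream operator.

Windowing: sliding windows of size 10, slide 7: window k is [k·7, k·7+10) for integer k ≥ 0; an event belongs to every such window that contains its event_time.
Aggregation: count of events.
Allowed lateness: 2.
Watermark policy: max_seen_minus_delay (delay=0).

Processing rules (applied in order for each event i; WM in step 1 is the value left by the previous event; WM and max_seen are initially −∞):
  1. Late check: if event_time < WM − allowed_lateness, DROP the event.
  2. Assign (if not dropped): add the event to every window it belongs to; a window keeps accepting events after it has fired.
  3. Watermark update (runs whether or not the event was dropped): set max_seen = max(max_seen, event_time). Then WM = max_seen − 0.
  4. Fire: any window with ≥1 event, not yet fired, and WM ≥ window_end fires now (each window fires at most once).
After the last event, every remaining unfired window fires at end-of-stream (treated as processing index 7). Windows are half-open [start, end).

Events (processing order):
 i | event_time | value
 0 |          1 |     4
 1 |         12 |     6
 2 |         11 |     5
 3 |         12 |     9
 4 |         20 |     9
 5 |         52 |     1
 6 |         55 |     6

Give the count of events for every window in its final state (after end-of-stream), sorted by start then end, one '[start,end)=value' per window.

[0,10)=1 [7,17)=3 [14,24)=1 [49,59)=2

i=0 t=1 v=4: → [0,10); WM=1
i=1 t=12 v=6: → [7,17); WM=12; [0,10) fires=1
i=2 t=11 v=5: → [7,17); WM=12
i=3 t=12 v=9: → [7,17); WM=12
i=4 t=20 v=9: → [14,24); WM=20; [7,17) fires=3
i=5 t=52 v=1: → [49,59); WM=52; [14,24) fires=1
i=6 t=55 v=6: → [49,59); WM=55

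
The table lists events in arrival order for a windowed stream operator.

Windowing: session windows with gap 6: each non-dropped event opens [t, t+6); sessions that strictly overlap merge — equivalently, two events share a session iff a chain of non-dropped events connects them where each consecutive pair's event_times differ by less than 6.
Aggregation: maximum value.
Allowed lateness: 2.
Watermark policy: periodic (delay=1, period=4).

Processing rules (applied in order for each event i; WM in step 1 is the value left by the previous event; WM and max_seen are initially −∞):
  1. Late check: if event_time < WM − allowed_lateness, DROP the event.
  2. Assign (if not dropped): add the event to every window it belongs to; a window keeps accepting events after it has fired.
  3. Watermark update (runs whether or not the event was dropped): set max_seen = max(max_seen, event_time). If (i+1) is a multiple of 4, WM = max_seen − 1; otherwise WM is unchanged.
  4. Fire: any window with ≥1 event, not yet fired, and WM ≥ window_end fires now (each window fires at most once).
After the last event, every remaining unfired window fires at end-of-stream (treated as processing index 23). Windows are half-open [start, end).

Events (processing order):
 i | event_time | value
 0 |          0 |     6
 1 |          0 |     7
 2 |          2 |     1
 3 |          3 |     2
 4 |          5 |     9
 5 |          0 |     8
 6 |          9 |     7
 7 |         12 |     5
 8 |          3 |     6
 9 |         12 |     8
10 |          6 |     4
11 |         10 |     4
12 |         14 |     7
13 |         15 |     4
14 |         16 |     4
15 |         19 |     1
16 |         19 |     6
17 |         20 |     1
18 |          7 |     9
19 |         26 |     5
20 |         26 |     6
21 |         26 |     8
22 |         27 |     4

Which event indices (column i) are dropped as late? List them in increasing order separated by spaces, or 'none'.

i=0 t=0 v=6: → [0,6); WM=−∞
i=1 t=0 v=7: → [0,6); WM=−∞
i=2 t=2 v=1: → [0,8); WM=−∞
i=3 t=3 v=2: → [0,9); WM=2
i=4 t=5 v=9: → [0,11); WM=2
i=5 t=0 v=8: → [0,11); WM=2
i=6 t=9 v=7: → [0,15); WM=2
i=7 t=12 v=5: → [0,18); WM=11
i=8 t=3 v=6: DROP (t<11-2); WM=11
i=9 t=12 v=8: → [0,18); WM=11
i=10 t=6 v=4: DROP (t<11-2); WM=11
i=11 t=10 v=4: → [0,18); WM=11
i=12 t=14 v=7: → [0,20); WM=11
i=13 t=15 v=4: → [0,21); WM=11
i=14 t=16 v=4: → [0,22); WM=11
i=15 t=19 v=1: → [0,25); WM=18
i=16 t=19 v=6: → [0,25); WM=18
i=17 t=20 v=1: → [0,26); WM=18
i=18 t=7 v=9: DROP (t<18-2); WM=18
i=19 t=26 v=5: → [26,32); WM=25
i=20 t=26 v=6: → [26,32); WM=25
i=21 t=26 v=8: → [26,32); WM=25
i=22 t=27 v=4: → [26,33); WM=25

8 10 18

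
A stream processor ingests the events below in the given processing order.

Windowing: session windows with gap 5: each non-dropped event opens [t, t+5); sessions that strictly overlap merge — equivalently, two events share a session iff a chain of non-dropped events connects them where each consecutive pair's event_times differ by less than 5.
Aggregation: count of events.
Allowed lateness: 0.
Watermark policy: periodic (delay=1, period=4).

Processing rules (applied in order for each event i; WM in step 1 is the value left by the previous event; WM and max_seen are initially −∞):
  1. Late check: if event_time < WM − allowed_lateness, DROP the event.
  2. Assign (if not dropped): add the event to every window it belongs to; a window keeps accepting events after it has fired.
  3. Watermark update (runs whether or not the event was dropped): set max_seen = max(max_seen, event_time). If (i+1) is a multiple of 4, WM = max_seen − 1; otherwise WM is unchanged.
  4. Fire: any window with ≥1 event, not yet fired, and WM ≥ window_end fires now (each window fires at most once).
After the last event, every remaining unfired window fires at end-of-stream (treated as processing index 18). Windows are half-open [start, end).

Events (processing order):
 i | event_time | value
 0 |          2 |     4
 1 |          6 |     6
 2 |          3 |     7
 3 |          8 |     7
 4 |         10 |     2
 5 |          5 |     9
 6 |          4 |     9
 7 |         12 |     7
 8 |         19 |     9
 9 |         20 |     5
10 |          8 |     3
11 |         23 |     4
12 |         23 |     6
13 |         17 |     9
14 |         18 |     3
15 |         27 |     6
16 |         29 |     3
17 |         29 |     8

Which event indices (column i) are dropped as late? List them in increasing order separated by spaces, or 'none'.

i=0 t=2 v=4: → [2,7); WM=−∞
i=1 t=6 v=6: → [2,11); WM=−∞
i=2 t=3 v=7: → [2,11); WM=−∞
i=3 t=8 v=7: → [2,13); WM=7
i=4 t=10 v=2: → [2,15); WM=7
i=5 t=5 v=9: DROP (t<7-0); WM=7
i=6 t=4 v=9: DROP (t<7-0); WM=7
i=7 t=12 v=7: → [2,17); WM=11
i=8 t=19 v=9: → [19,24); WM=11
i=9 t=20 v=5: → [19,25); WM=11
i=10 t=8 v=3: DROP (t<11-0); WM=11
i=11 t=23 v=4: → [19,28); WM=22
i=12 t=23 v=6: → [19,28); WM=22
i=13 t=17 v=9: DROP (t<22-0); WM=22
i=14 t=18 v=3: DROP (t<22-0); WM=22
i=15 t=27 v=6: → [19,32); WM=26
i=16 t=29 v=3: → [19,34); WM=26
i=17 t=29 v=8: → [19,34); WM=26

5 6 10 13 14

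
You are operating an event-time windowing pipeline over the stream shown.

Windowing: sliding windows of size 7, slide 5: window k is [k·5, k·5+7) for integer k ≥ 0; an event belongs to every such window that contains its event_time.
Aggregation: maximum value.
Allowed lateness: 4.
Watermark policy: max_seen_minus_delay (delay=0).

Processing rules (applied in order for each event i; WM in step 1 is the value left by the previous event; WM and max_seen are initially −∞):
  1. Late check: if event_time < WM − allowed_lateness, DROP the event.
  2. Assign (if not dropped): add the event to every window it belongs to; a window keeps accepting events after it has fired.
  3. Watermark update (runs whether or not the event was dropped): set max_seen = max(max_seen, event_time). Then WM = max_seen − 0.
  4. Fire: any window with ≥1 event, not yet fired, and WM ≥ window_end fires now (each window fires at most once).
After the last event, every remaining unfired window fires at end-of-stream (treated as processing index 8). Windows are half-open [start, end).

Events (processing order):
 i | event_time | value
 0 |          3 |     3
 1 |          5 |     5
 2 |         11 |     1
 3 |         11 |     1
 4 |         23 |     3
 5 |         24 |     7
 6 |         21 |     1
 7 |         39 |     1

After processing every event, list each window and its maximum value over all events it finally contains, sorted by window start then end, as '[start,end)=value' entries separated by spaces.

i=0 t=3 v=3: → [0,7); WM=3
i=1 t=5 v=5: → [5,12),[0,7); WM=5
i=2 t=11 v=1: → [10,17),[5,12); WM=11; [0,7) fires=5
i=3 t=11 v=1: → [10,17),[5,12); WM=11
i=4 t=23 v=3: → [20,27); WM=23; [5,12) fires=5 [10,17) fires=1
i=5 t=24 v=7: → [20,27); WM=24
i=6 t=21 v=1: → [20,27),[15,22); WM=24; [15,22) fires=1
i=7 t=39 v=1: → [35,42); WM=39; [20,27) fires=7

[0,7)=5 [5,12)=5 [10,17)=1 [15,22)=1 [20,27)=7 [35,42)=1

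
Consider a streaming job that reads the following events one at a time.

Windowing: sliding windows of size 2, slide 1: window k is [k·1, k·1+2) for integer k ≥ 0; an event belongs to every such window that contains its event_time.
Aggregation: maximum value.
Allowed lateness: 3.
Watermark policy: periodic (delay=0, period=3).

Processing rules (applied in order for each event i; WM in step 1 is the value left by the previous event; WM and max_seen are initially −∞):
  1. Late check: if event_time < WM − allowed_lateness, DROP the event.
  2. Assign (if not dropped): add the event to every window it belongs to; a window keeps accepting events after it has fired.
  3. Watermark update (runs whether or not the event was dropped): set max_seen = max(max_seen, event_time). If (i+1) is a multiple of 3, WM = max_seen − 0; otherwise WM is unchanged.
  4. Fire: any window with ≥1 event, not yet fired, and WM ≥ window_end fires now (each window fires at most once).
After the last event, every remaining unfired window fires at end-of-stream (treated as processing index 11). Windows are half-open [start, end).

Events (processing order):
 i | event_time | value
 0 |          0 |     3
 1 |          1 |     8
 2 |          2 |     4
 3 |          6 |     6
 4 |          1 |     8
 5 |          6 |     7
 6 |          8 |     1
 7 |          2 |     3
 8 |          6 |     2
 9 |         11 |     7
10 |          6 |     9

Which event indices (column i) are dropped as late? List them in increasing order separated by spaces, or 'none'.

7

i=0 t=0 v=3: → [0,2); WM=−∞
i=1 t=1 v=8: → [1,3),[0,2); WM=−∞
i=2 t=2 v=4: → [2,4),[1,3); WM=2; [0,2) fires=8
i=3 t=6 v=6: → [6,8),[5,7); WM=2
i=4 t=1 v=8: → [1,3),[0,2); WM=2
i=5 t=6 v=7: → [6,8),[5,7); WM=6; [1,3) fires=8 [2,4) fires=4
i=6 t=8 v=1: → [8,10),[7,9); WM=6
i=7 t=2 v=3: DROP (t<6-3); WM=6
i=8 t=6 v=2: → [6,8),[5,7); WM=8; [5,7) fires=7 [6,8) fires=7
i=9 t=11 v=7: → [11,13),[10,12); WM=8
i=10 t=6 v=9: → [6,8),[5,7); WM=8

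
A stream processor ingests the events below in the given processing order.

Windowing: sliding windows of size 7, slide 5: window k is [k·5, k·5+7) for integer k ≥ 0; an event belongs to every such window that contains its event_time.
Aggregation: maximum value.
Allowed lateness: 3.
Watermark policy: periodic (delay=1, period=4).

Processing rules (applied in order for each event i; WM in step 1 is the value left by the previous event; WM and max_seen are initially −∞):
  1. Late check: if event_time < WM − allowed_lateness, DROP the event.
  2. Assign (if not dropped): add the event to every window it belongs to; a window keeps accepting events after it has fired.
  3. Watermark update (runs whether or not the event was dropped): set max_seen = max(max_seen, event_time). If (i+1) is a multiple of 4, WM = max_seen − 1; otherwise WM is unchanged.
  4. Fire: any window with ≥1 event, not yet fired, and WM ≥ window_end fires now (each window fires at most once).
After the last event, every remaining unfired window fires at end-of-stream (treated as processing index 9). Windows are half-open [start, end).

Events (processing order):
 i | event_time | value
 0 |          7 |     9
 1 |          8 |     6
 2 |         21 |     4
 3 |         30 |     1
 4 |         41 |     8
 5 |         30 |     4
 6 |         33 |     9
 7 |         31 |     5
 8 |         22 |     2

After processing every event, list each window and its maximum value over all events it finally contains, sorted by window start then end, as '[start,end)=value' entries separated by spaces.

i=0 t=7 v=9: → [5,12); WM=−∞
i=1 t=8 v=6: → [5,12); WM=−∞
i=2 t=21 v=4: → [20,27),[15,22); WM=−∞
i=3 t=30 v=1: → [30,37),[25,32); WM=29; [5,12) fires=9 [15,22) fires=4 [20,27) fires=4
i=4 t=41 v=8: → [40,47),[35,42); WM=29
i=5 t=30 v=4: → [30,37),[25,32); WM=29
i=6 t=33 v=9: → [30,37); WM=29
i=7 t=31 v=5: → [30,37),[25,32); WM=40; [25,32) fires=5 [30,37) fires=9
i=8 t=22 v=2: DROP (t<40-3); WM=40

[5,12)=9 [15,22)=4 [20,27)=4 [25,32)=5 [30,37)=9 [35,42)=8 [40,47)=8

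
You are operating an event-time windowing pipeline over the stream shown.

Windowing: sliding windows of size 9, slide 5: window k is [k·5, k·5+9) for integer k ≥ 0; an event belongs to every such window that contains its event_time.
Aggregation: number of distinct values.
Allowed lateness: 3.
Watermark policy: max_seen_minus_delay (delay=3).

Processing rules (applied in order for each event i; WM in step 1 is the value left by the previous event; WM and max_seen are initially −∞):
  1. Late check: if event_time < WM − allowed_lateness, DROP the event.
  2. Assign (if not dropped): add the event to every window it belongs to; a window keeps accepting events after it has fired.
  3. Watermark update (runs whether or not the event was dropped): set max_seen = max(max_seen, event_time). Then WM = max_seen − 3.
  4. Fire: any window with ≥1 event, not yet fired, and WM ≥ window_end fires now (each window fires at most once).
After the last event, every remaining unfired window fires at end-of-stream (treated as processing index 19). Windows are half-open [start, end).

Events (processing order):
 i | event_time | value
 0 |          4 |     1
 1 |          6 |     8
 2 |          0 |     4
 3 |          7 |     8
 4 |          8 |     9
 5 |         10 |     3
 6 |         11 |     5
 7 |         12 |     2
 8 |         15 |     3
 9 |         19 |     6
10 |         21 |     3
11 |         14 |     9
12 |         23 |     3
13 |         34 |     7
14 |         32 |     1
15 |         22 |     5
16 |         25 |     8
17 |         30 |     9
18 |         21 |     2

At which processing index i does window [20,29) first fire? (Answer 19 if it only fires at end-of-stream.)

i=0 t=4 v=1: → [0,9); WM=1
i=1 t=6 v=8: → [5,14),[0,9); WM=3
i=2 t=0 v=4: → [0,9); WM=3
i=3 t=7 v=8: → [5,14),[0,9); WM=4
i=4 t=8 v=9: → [5,14),[0,9); WM=5
i=5 t=10 v=3: → [10,19),[5,14); WM=7
i=6 t=11 v=5: → [10,19),[5,14); WM=8
i=7 t=12 v=2: → [10,19),[5,14); WM=9; [0,9) fires=4
i=8 t=15 v=3: → [15,24),[10,19); WM=12
i=9 t=19 v=6: → [15,24); WM=16; [5,14) fires=5
i=10 t=21 v=3: → [20,29),[15,24); WM=18
i=11 t=14 v=9: DROP (t<18-3); WM=18
i=12 t=23 v=3: → [20,29),[15,24); WM=20; [10,19) fires=3
i=13 t=34 v=7: → [30,39); WM=31; [15,24) fires=2 [20,29) fires=1
i=14 t=32 v=1: → [30,39),[25,34); WM=31
i=15 t=22 v=5: DROP (t<31-3); WM=31
i=16 t=25 v=8: DROP (t<31-3); WM=31
i=17 t=30 v=9: → [30,39),[25,34); WM=31
i=18 t=21 v=2: DROP (t<31-3); WM=31

13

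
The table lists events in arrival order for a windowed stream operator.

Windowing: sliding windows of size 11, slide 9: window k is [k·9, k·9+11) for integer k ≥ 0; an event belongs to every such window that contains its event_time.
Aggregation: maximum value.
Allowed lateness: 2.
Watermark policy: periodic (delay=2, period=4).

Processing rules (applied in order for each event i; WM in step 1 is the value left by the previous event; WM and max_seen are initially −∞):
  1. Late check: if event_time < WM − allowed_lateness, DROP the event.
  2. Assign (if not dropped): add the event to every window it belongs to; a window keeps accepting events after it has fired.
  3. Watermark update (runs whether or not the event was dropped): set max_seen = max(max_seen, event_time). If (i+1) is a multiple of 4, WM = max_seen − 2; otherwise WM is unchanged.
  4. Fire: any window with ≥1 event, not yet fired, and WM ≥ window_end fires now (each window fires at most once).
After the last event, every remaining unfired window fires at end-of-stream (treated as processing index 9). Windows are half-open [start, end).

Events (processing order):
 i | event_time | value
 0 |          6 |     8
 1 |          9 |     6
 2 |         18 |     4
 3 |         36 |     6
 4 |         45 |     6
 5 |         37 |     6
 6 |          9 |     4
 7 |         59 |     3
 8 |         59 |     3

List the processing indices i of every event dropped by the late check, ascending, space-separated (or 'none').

6

i=0 t=6 v=8: → [0,11); WM=−∞
i=1 t=9 v=6: → [9,20),[0,11); WM=−∞
i=2 t=18 v=4: → [18,29),[9,20); WM=−∞
i=3 t=36 v=6: → [36,47),[27,38); WM=34; [0,11) fires=8 [9,20) fires=6 [18,29) fires=4
i=4 t=45 v=6: → [45,56),[36,47); WM=34
i=5 t=37 v=6: → [36,47),[27,38); WM=34
i=6 t=9 v=4: DROP (t<34-2); WM=34
i=7 t=59 v=3: → [54,65); WM=57; [27,38) fires=6 [36,47) fires=6 [45,56) fires=6
i=8 t=59 v=3: → [54,65); WM=57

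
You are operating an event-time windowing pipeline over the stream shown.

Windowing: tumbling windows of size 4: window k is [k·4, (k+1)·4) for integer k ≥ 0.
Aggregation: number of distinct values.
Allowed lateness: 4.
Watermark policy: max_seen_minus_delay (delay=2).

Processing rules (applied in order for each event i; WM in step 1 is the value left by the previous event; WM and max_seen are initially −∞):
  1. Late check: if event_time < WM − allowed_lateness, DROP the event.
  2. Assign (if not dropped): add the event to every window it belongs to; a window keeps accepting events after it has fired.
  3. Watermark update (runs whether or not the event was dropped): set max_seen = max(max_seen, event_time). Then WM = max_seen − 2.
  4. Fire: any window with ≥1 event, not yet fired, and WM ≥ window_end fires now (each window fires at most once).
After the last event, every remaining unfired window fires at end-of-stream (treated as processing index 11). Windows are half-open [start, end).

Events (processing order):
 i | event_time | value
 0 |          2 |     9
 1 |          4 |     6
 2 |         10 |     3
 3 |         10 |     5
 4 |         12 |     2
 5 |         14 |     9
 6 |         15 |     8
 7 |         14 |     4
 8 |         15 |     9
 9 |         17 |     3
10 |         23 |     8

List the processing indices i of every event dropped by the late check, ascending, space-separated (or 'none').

none

i=0 t=2 v=9: → [0,4); WM=0
i=1 t=4 v=6: → [4,8); WM=2
i=2 t=10 v=3: → [8,12); WM=8; [0,4) fires=1 [4,8) fires=1
i=3 t=10 v=5: → [8,12); WM=8
i=4 t=12 v=2: → [12,16); WM=10
i=5 t=14 v=9: → [12,16); WM=12; [8,12) fires=2
i=6 t=15 v=8: → [12,16); WM=13
i=7 t=14 v=4: → [12,16); WM=13
i=8 t=15 v=9: → [12,16); WM=13
i=9 t=17 v=3: → [16,20); WM=15
i=10 t=23 v=8: → [20,24); WM=21; [12,16) fires=4 [16,20) fires=1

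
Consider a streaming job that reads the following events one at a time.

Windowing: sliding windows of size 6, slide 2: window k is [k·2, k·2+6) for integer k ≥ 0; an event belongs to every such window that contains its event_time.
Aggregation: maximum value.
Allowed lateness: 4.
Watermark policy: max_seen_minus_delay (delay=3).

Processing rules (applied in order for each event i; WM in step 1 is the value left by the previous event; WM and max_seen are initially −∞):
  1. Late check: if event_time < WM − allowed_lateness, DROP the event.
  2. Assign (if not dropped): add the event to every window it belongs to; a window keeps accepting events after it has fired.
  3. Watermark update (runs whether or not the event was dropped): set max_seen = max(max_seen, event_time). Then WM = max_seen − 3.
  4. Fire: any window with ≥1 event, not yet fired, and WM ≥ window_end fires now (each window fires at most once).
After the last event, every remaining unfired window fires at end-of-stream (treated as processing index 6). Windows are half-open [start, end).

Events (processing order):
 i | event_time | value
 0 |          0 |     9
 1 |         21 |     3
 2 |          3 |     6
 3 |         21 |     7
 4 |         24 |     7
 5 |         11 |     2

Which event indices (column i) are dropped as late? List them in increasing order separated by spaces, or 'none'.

i=0 t=0 v=9: → [0,6); WM=-3
i=1 t=21 v=3: → [20,26),[18,24),[16,22); WM=18; [0,6) fires=9
i=2 t=3 v=6: DROP (t<18-4); WM=18
i=3 t=21 v=7: → [20,26),[18,24),[16,22); WM=18
i=4 t=24 v=7: → [24,30),[22,28),[20,26); WM=21
i=5 t=11 v=2: DROP (t<21-4); WM=21

2 5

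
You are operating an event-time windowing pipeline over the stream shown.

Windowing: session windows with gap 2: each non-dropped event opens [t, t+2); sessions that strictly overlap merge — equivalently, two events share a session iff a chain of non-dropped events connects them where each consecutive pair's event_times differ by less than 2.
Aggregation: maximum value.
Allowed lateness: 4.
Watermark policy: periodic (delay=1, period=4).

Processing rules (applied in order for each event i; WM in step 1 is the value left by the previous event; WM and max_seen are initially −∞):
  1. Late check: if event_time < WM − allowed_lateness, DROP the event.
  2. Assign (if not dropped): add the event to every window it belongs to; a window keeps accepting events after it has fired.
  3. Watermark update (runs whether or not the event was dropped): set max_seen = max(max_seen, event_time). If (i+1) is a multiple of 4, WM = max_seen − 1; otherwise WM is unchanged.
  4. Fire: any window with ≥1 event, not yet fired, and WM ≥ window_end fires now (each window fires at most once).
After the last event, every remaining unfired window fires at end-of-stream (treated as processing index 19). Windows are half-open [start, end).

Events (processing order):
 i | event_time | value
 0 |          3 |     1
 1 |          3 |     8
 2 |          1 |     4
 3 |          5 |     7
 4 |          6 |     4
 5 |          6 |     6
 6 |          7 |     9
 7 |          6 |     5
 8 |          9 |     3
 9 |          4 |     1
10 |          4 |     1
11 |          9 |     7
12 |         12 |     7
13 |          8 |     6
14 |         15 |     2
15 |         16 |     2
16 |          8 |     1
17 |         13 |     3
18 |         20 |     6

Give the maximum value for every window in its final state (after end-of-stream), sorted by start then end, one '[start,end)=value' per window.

i=0 t=3 v=1: → [3,5); WM=−∞
i=1 t=3 v=8: → [3,5); WM=−∞
i=2 t=1 v=4: → [1,3); WM=−∞
i=3 t=5 v=7: → [5,7); WM=4
i=4 t=6 v=4: → [5,8); WM=4
i=5 t=6 v=6: → [5,8); WM=4
i=6 t=7 v=9: → [5,9); WM=4
i=7 t=6 v=5: → [5,9); WM=6
i=8 t=9 v=3: → [9,11); WM=6
i=9 t=4 v=1: → [3,9); WM=6
i=10 t=4 v=1: → [3,9); WM=6
i=11 t=9 v=7: → [9,11); WM=8
i=12 t=12 v=7: → [12,14); WM=8
i=13 t=8 v=6: → [3,11); WM=8
i=14 t=15 v=2: → [15,17); WM=8
i=15 t=16 v=2: → [15,18); WM=15
i=16 t=8 v=1: DROP (t<15-4); WM=15
i=17 t=13 v=3: → [12,15); WM=15
i=18 t=20 v=6: → [20,22); WM=15

[1,3)=4 [3,11)=9 [12,15)=7 [15,18)=2 [20,22)=6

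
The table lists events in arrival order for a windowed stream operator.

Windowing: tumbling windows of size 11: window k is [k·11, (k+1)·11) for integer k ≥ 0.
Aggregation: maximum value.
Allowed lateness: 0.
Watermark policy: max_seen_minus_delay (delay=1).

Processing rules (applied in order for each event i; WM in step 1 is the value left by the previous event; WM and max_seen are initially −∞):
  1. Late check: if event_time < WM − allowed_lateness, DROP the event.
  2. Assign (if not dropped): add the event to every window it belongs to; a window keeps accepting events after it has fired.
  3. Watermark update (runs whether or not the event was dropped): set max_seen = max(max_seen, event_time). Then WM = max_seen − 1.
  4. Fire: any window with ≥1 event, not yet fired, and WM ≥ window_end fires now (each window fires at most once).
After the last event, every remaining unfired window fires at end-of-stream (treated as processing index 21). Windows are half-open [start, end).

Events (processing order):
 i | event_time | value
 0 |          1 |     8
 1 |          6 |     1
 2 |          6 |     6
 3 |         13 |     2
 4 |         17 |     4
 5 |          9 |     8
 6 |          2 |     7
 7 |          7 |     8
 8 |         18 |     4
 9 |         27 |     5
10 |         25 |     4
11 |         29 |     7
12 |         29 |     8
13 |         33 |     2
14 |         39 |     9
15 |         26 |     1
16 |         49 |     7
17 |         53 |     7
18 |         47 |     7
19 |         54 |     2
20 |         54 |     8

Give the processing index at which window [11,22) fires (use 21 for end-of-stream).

i=0 t=1 v=8: → [0,11); WM=0
i=1 t=6 v=1: → [0,11); WM=5
i=2 t=6 v=6: → [0,11); WM=5
i=3 t=13 v=2: → [11,22); WM=12; [0,11) fires=8
i=4 t=17 v=4: → [11,22); WM=16
i=5 t=9 v=8: DROP (t<16-0); WM=16
i=6 t=2 v=7: DROP (t<16-0); WM=16
i=7 t=7 v=8: DROP (t<16-0); WM=16
i=8 t=18 v=4: → [11,22); WM=17
i=9 t=27 v=5: → [22,33); WM=26; [11,22) fires=4
i=10 t=25 v=4: DROP (t<26-0); WM=26
i=11 t=29 v=7: → [22,33); WM=28
i=12 t=29 v=8: → [22,33); WM=28
i=13 t=33 v=2: → [33,44); WM=32
i=14 t=39 v=9: → [33,44); WM=38; [22,33) fires=8
i=15 t=26 v=1: DROP (t<38-0); WM=38
i=16 t=49 v=7: → [44,55); WM=48; [33,44) fires=9
i=17 t=53 v=7: → [44,55); WM=52
i=18 t=47 v=7: DROP (t<52-0); WM=52
i=19 t=54 v=2: → [44,55); WM=53
i=20 t=54 v=8: → [44,55); WM=53

9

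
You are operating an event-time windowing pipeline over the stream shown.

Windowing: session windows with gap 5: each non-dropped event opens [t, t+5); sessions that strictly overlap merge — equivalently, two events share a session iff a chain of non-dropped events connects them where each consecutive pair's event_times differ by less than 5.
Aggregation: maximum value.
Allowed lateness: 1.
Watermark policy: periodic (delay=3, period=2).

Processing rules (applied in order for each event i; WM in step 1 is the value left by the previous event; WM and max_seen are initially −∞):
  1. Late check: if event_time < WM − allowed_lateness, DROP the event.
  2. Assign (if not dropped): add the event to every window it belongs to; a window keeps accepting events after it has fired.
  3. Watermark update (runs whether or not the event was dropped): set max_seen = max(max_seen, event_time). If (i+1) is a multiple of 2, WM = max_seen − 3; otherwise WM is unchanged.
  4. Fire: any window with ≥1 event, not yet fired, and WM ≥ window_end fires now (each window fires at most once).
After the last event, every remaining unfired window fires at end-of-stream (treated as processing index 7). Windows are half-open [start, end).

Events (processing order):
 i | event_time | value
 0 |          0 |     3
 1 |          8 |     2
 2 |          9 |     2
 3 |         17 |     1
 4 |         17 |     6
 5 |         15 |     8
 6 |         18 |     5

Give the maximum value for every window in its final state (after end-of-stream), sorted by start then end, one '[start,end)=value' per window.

[0,5)=3 [8,14)=2 [15,23)=8

i=0 t=0 v=3: → [0,5); WM=−∞
i=1 t=8 v=2: → [8,13); WM=5
i=2 t=9 v=2: → [8,14); WM=5
i=3 t=17 v=1: → [17,22); WM=14
i=4 t=17 v=6: → [17,22); WM=14
i=5 t=15 v=8: → [15,22); WM=14
i=6 t=18 v=5: → [15,23); WM=14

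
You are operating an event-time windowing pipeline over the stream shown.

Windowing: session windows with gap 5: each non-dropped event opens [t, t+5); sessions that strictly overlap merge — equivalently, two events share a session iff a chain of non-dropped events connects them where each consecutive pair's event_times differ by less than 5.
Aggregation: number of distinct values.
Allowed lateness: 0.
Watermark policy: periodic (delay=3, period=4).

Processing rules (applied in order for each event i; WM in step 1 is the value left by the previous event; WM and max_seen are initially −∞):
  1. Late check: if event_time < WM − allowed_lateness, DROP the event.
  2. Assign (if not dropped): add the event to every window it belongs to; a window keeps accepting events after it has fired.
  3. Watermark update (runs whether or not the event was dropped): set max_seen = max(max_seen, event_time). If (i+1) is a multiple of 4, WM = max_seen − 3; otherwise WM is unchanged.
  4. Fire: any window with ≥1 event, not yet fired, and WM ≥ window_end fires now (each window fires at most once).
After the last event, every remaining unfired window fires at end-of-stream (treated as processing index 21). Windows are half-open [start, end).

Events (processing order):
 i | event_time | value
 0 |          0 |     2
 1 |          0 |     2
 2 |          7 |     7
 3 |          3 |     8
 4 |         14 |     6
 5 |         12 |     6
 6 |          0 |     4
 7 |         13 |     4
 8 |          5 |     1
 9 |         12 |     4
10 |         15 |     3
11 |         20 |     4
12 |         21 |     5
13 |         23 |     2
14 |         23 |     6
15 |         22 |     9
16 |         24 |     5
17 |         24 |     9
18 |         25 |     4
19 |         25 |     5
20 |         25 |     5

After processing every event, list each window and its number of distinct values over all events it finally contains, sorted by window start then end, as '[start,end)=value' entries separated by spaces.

[0,12)=3 [12,20)=3 [20,30)=5

i=0 t=0 v=2: → [0,5); WM=−∞
i=1 t=0 v=2: → [0,5); WM=−∞
i=2 t=7 v=7: → [7,12); WM=−∞
i=3 t=3 v=8: → [0,12); WM=4
i=4 t=14 v=6: → [14,19); WM=4
i=5 t=12 v=6: → [12,19); WM=4
i=6 t=0 v=4: DROP (t<4-0); WM=4
i=7 t=13 v=4: → [12,19); WM=11
i=8 t=5 v=1: DROP (t<11-0); WM=11
i=9 t=12 v=4: → [12,19); WM=11
i=10 t=15 v=3: → [12,20); WM=11
i=11 t=20 v=4: → [20,25); WM=17
i=12 t=21 v=5: → [20,26); WM=17
i=13 t=23 v=2: → [20,28); WM=17
i=14 t=23 v=6: → [20,28); WM=17
i=15 t=22 v=9: → [20,28); WM=20
i=16 t=24 v=5: → [20,29); WM=20
i=17 t=24 v=9: → [20,29); WM=20
i=18 t=25 v=4: → [20,30); WM=20
i=19 t=25 v=5: → [20,30); WM=22
i=20 t=25 v=5: → [20,30); WM=22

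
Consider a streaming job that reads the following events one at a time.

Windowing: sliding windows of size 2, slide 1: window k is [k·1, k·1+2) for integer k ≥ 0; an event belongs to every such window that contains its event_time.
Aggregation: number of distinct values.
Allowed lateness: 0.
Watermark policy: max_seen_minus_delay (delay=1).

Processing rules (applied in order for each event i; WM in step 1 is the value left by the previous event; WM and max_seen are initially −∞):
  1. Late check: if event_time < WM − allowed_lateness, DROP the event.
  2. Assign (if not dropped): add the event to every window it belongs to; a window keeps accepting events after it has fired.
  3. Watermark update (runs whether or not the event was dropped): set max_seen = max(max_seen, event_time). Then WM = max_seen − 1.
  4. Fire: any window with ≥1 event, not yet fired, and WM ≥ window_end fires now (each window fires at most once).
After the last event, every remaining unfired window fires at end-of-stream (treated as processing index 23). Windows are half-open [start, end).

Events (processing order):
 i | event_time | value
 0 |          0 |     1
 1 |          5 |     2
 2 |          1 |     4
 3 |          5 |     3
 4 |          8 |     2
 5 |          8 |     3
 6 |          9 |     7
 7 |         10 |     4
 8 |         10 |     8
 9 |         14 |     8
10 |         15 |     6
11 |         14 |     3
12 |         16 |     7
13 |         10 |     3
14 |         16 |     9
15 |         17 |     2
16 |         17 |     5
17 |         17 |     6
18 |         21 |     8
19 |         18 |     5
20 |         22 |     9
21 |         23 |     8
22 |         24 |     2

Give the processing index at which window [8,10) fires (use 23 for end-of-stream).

i=0 t=0 v=1: → [0,2); WM=-1
i=1 t=5 v=2: → [5,7),[4,6); WM=4; [0,2) fires=1
i=2 t=1 v=4: DROP (t<4-0); WM=4
i=3 t=5 v=3: → [5,7),[4,6); WM=4
i=4 t=8 v=2: → [8,10),[7,9); WM=7; [4,6) fires=2 [5,7) fires=2
i=5 t=8 v=3: → [8,10),[7,9); WM=7
i=6 t=9 v=7: → [9,11),[8,10); WM=8
i=7 t=10 v=4: → [10,12),[9,11); WM=9; [7,9) fires=2
i=8 t=10 v=8: → [10,12),[9,11); WM=9
i=9 t=14 v=8: → [14,16),[13,15); WM=13; [8,10) fires=3 [9,11) fires=3 [10,12) fires=2
i=10 t=15 v=6: → [15,17),[14,16); WM=14
i=11 t=14 v=3: → [14,16),[13,15); WM=14
i=12 t=16 v=7: → [16,18),[15,17); WM=15; [13,15) fires=2
i=13 t=10 v=3: DROP (t<15-0); WM=15
i=14 t=16 v=9: → [16,18),[15,17); WM=15
i=15 t=17 v=2: → [17,19),[16,18); WM=16; [14,16) fires=3
i=16 t=17 v=5: → [17,19),[16,18); WM=16
i=17 t=17 v=6: → [17,19),[16,18); WM=16
i=18 t=21 v=8: → [21,23),[20,22); WM=20; [15,17) fires=3 [16,18) fires=5 [17,19) fires=3
i=19 t=18 v=5: DROP (t<20-0); WM=20
i=20 t=22 v=9: → [22,24),[21,23); WM=21
i=21 t=23 v=8: → [23,25),[22,24); WM=22; [20,22) fires=1
i=22 t=24 v=2: → [24,26),[23,25); WM=23; [21,23) fires=2

9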